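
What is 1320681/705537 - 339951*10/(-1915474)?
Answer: 821368367444/225239629923 ≈ 3.6466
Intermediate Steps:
1320681/705537 - 339951*10/(-1915474) = 1320681*(1/705537) - 3399510*(-1/1915474) = 440227/235179 + 1699755/957737 = 821368367444/225239629923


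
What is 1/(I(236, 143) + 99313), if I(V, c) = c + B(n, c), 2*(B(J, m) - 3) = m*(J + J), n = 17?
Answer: 1/101890 ≈ 9.8145e-6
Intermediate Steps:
B(J, m) = 3 + J*m (B(J, m) = 3 + (m*(J + J))/2 = 3 + (m*(2*J))/2 = 3 + (2*J*m)/2 = 3 + J*m)
I(V, c) = 3 + 18*c (I(V, c) = c + (3 + 17*c) = 3 + 18*c)
1/(I(236, 143) + 99313) = 1/((3 + 18*143) + 99313) = 1/((3 + 2574) + 99313) = 1/(2577 + 99313) = 1/101890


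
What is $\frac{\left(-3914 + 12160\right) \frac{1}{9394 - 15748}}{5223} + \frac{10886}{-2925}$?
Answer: $- \frac{20072065009}{5392878075} \approx -3.722$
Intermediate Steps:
$\frac{\left(-3914 + 12160\right) \frac{1}{9394 - 15748}}{5223} + \frac{10886}{-2925} = \frac{8246}{9394 - 15748} \cdot \frac{1}{5223} + 10886 \left(- \frac{1}{2925}\right) = \frac{8246}{9394 - 15748} \cdot \frac{1}{5223} - \frac{10886}{2925} = \frac{8246}{-6354} \cdot \frac{1}{5223} - \frac{10886}{2925} = 8246 \left(- \frac{1}{6354}\right) \frac{1}{5223} - \frac{10886}{2925} = \left(- \frac{4123}{3177}\right) \frac{1}{5223} - \frac{10886}{2925} = - \frac{4123}{16593471} - \frac{10886}{2925} = - \frac{20072065009}{5392878075}$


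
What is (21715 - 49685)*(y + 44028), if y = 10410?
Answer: -1522630860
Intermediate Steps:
(21715 - 49685)*(y + 44028) = (21715 - 49685)*(10410 + 44028) = -27970*54438 = -1522630860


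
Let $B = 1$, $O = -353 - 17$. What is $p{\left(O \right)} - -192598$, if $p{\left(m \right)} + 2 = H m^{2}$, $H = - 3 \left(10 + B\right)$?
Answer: $-4325104$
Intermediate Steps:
$O = -370$
$H = -33$ ($H = - 3 \left(10 + 1\right) = \left(-3\right) 11 = -33$)
$p{\left(m \right)} = -2 - 33 m^{2}$
$p{\left(O \right)} - -192598 = \left(-2 - 33 \left(-370\right)^{2}\right) - -192598 = \left(-2 - 4517700\right) + 192598 = -4517702 + 192598 = -4325104$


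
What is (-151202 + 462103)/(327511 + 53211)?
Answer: 310901/380722 ≈ 0.81661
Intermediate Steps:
(-151202 + 462103)/(327511 + 53211) = 310901/380722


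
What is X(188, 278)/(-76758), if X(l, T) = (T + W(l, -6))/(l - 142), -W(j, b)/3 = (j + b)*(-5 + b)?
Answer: -1571/882717 ≈ -0.0017797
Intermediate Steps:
W(j, b) = -3*(-5 + b)*(b + j) (W(j, b) = -3*(j + b)*(-5 + b) = -3*(b + j)*(-5 + b) = -3*(-5 + b)*(b + j))
X(l, T) = (-198 + T + 33*l)/(-142 + l) (X(l, T) = (T + (-3*(-6)**2 + 15*(-6) + 15*l - 3*(-6)*l))/(l - 142) = (T + (-3*36 - 90 + 15*l + 18*l))/(-142 + l) = (T + (-108 - 90 + 15*l + 18*l))/(-142 + l) = (T + (-198 + 33*l))/(-142 + l) = (-198 + T + 33*l)/(-142 + l))
X(188, 278)/(-76758) = ((-198 + 278 + 33*188)/(-142 + 188))/(-76758) = ((-198 + 278 + 6204)/46)*(-1/76758) = ((1/46)*6284)*(-1/76758) = (3142/23)*(-1/76758) = -1571/882717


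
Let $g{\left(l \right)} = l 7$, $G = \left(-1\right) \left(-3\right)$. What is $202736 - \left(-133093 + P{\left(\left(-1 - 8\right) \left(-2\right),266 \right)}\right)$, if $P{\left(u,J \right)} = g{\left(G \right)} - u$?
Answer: $335826$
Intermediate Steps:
$G = 3$
$g{\left(l \right)} = 7 l$
$P{\left(u,J \right)} = 21 - u$ ($P{\left(u,J \right)} = 7 \cdot 3 - u = 21 - u$)
$202736 - \left(-133093 + P{\left(\left(-1 - 8\right) \left(-2\right),266 \right)}\right) = 202736 + \left(\left(94961 + 38132\right) - \left(21 - \left(-1 - 8\right) \left(-2\right)\right)\right) = 202736 + \left(133093 - \left(21 - \left(-9\right) \left(-2\right)\right)\right) = 202736 + \left(133093 - \left(21 - 18\right)\right) = 202736 + \left(133093 - 3\right) = 202736 + 133090 = 335826$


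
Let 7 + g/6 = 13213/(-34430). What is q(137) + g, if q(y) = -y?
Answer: -3121124/17215 ≈ -181.30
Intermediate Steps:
g = -762669/17215 (g = -42 + 6*(13213/(-34430)) = -42 + 6*(13213*(-1/34430)) = -42 + 6*(-13213/34430) = -42 - 39639/17215 = -762669/17215 ≈ -44.303)
q(137) + g = -1*137 - 762669/17215 = -137 - 762669/17215 = -3121124/17215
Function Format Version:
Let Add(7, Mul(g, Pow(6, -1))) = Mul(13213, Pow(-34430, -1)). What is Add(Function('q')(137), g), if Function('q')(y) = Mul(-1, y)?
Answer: Rational(-3121124, 17215) ≈ -181.30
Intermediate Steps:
g = Rational(-762669, 17215) (g = Add(-42, Mul(6, Mul(13213, Pow(-34430, -1)))) = Add(-42, Mul(6, Mul(13213, Rational(-1, 34430)))) = Add(-42, Mul(6, Rational(-13213, 34430))) = Add(-42, Rational(-39639, 17215)) = Rational(-762669, 17215) ≈ -44.303)
Add(Function('q')(137), g) = Add(Mul(-1, 137), Rational(-762669, 17215)) = Add(-137, Rational(-762669, 17215)) = Rational(-3121124, 17215)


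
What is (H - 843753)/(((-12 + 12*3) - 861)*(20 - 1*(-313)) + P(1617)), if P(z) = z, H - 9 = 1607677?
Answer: -763933/277104 ≈ -2.7568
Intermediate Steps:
H = 1607686 (H = 9 + 1607677 = 1607686)
(H - 843753)/(((-12 + 12*3) - 861)*(20 - 1*(-313)) + P(1617)) = (1607686 - 843753)/(((-12 + 12*3) - 861)*(20 - 1*(-313)) + 1617) = 763933/(((-12 + 36) - 861)*(20 + 313) + 1617) = 763933/((24 - 861)*333 + 1617) = 763933/(-837*333 + 1617) = 763933/(-278721 + 1617) = 763933/(-277104) = 763933*(-1/277104) = -763933/277104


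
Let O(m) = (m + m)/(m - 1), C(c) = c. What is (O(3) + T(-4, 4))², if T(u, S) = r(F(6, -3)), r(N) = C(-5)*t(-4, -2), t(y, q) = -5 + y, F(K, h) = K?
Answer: 2304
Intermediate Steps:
O(m) = 2*m/(-1 + m) (O(m) = (2*m)/(-1 + m) = 2*m/(-1 + m))
r(N) = 45 (r(N) = -5*(-5 - 4) = -5*(-9) = 45)
T(u, S) = 45
(O(3) + T(-4, 4))² = (2*3/(-1 + 3) + 45)² = (2*3/2 + 45)² = (2*3*(½) + 45)² = (3 + 45)² = 48² = 2304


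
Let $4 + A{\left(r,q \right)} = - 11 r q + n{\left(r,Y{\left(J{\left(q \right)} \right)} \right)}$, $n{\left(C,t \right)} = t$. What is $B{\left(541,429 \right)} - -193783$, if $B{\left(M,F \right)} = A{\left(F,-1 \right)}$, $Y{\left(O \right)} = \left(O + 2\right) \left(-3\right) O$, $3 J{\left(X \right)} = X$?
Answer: $\frac{595499}{3} \approx 1.985 \cdot 10^{5}$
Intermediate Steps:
$J{\left(X \right)} = \frac{X}{3}$
$Y{\left(O \right)} = O \left(-6 - 3 O\right)$ ($Y{\left(O \right)} = \left(2 + O\right) \left(-3\right) O = \left(-6 - 3 O\right) O = O \left(-6 - 3 O\right)$)
$A{\left(r,q \right)} = -4 - q \left(2 + \frac{q}{3}\right) - 11 q r$ ($A{\left(r,q \right)} = -4 - \left(- - 11 r q + 3 \frac{q}{3} \left(2 + \frac{q}{3}\right)\right) = -4 - \left(q \left(2 + \frac{q}{3}\right) + 11 q r\right) = -4 - q \left(2 + \frac{q}{3}\right) - 11 q r$)
$B{\left(M,F \right)} = - \frac{7}{3} + 11 F$ ($B{\left(M,F \right)} = -4 - - 11 F - - \frac{6 - 1}{3} = -4 + 11 F - \left(- \frac{1}{3}\right) 5 = -4 + 11 F + \frac{5}{3} = - \frac{7}{3} + 11 F$)
$B{\left(541,429 \right)} - -193783 = \left(- \frac{7}{3} + 11 \cdot 429\right) - -193783 = \left(- \frac{7}{3} + 4719\right) + 193783 = \frac{14150}{3} + 193783 = \frac{595499}{3}$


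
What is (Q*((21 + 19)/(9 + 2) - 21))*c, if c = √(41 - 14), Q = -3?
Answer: 1719*√3/11 ≈ 270.67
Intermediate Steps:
c = 3*√3 (c = √27 = 3*√3 ≈ 5.1962)
(Q*((21 + 19)/(9 + 2) - 21))*c = (-3*((21 + 19)/(9 + 2) - 21))*(3*√3) = (-3*(40/11 - 21))*(3*√3) = (-3*(-191/11))*(3*√3) = 573*(3*√3)/11 = 1719*√3/11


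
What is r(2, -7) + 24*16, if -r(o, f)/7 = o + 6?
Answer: 328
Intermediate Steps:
r(o, f) = -42 - 7*o (r(o, f) = -7*(o + 6) = -7*(6 + o) = -42 - 7*o)
r(2, -7) + 24*16 = (-42 - 7*2) + 24*16 = (-42 - 14) + 384 = -56 + 384 = 328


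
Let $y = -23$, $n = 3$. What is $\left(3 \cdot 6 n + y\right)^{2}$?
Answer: $961$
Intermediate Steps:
$\left(3 \cdot 6 n + y\right)^{2} = \left(3 \cdot 6 \cdot 3 - 23\right)^{2} = \left(18 \cdot 3 - 23\right)^{2} = \left(54 - 23\right)^{2} = 31^{2} = 961$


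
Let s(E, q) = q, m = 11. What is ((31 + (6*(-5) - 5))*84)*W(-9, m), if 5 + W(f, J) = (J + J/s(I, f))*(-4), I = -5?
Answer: 44464/3 ≈ 14821.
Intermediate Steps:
W(f, J) = -5 - 4*J - 4*J/f (W(f, J) = -5 + (J + J/f)*(-4) = -5 + (-4*J - 4*J/f) = -5 - 4*J - 4*J/f)
((31 + (6*(-5) - 5))*84)*W(-9, m) = ((31 + (6*(-5) - 5))*84)*(-5 - 4*11 - 4*11/(-9)) = ((31 + (-30 - 5))*84)*(-5 - 44 - 4*11*(-1/9)) = ((31 - 35)*84)*(-5 - 44 + 44/9) = -4*84*(-397/9) = -336*(-397/9) = 44464/3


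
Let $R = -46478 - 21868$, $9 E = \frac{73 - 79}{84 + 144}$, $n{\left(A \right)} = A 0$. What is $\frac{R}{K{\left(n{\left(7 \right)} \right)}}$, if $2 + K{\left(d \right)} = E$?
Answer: $\frac{23374332}{685} \approx 34123.0$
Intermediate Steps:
$n{\left(A \right)} = 0$
$E = - \frac{1}{342}$ ($E = \frac{\left(73 - 79\right) \frac{1}{84 + 144}}{9} = \frac{\left(-6\right) \frac{1}{228}}{9} = \frac{1}{9} \left(- \frac{1}{38}\right) = - \frac{1}{342} \approx -0.002924$)
$K{\left(d \right)} = - \frac{685}{342}$ ($K{\left(d \right)} = -2 - \frac{1}{342} = - \frac{685}{342}$)
$R = -68346$ ($R = -46478 - 21868 = -68346$)
$\frac{R}{K{\left(n{\left(7 \right)} \right)}} = - \frac{68346}{- \frac{685}{342}} = \left(-68346\right) \left(- \frac{342}{685}\right) = \frac{23374332}{685}$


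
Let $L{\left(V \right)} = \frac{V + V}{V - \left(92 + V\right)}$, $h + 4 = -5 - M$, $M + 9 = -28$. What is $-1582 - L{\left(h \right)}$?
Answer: $- \frac{36372}{23} \approx -1581.4$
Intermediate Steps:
$M = -37$ ($M = -9 - 28 = -37$)
$h = 28$ ($h = -4 - -32 = -4 + \left(-5 + 37\right) = -4 + 32 = 28$)
$L{\left(V \right)} = - \frac{V}{46}$ ($L{\left(V \right)} = \frac{2 V}{-92} = 2 V \left(- \frac{1}{92}\right) = - \frac{V}{46}$)
$-1582 - L{\left(h \right)} = -1582 - \left(- \frac{1}{46}\right) 28 = -1582 - - \frac{14}{23} = -1582 + \frac{14}{23} = - \frac{36372}{23}$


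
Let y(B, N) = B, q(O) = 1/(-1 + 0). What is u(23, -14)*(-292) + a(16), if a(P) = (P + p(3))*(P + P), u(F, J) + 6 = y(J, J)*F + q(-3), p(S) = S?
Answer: 96676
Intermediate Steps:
q(O) = -1 (q(O) = 1/(-1) = -1)
u(F, J) = -7 + F*J (u(F, J) = -6 + (J*F - 1) = -6 + (F*J - 1) = -6 + (-1 + F*J) = -7 + F*J)
a(P) = 2*P*(3 + P) (a(P) = (P + 3)*(P + P) = (3 + P)*(2*P) = 2*P*(3 + P))
u(23, -14)*(-292) + a(16) = (-7 + 23*(-14))*(-292) + 2*16*(3 + 16) = (-7 - 322)*(-292) + 2*16*19 = -329*(-292) + 608 = 96068 + 608 = 96676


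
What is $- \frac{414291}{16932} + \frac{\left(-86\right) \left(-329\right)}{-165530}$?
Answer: $- \frac{11509443873}{467125660} \approx -24.639$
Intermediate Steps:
$- \frac{414291}{16932} + \frac{\left(-86\right) \left(-329\right)}{-165530} = \left(-414291\right) \frac{1}{16932} + 28294 \left(- \frac{1}{165530}\right) = - \frac{138097}{5644} - \frac{14147}{82765} = - \frac{11509443873}{467125660}$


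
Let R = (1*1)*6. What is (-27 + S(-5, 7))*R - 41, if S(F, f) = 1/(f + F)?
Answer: -200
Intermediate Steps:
R = 6 (R = 1*6 = 6)
S(F, f) = 1/(F + f)
(-27 + S(-5, 7))*R - 41 = (-27 + 1/(-5 + 7))*6 - 41 = (-27 + 1/2)*6 - 41 = (-27 + ½)*6 - 41 = -53/2*6 - 41 = -159 - 41 = -200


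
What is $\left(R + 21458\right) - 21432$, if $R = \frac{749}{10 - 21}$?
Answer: $- \frac{463}{11} \approx -42.091$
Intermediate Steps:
$R = - \frac{749}{11}$ ($R = \frac{749}{-11} = 749 \left(- \frac{1}{11}\right) = - \frac{749}{11} \approx -68.091$)
$\left(R + 21458\right) - 21432 = \left(- \frac{749}{11} + 21458\right) - 21432 = \frac{235289}{11} - 21432 = - \frac{463}{11}$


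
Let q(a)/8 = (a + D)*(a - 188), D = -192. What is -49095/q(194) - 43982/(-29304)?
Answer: -59769067/117216 ≈ -509.91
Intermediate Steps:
q(a) = 8*(-192 + a)*(-188 + a) (q(a) = 8*((a - 192)*(a - 188)) = 8*((-192 + a)*(-188 + a)) = 8*(-192 + a)*(-188 + a))
-49095/q(194) - 43982/(-29304) = -49095/(288768 - 3040*194 + 8*194²) - 43982/(-29304) = -49095/(288768 - 589760 + 8*37636) - 43982*(-1/29304) = -49095/(288768 - 589760 + 301088) + 21991/14652 = -49095/96 + 21991/14652 = -49095*1/96 + 21991/14652 = -16365/32 + 21991/14652 = -59769067/117216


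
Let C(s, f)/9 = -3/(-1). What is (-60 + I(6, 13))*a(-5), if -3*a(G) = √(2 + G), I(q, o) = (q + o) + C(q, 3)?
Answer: 14*I*√3/3 ≈ 8.0829*I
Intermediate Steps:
C(s, f) = 27 (C(s, f) = 9*(-3/(-1)) = 9*(-3*(-1)) = 9*3 = 27)
I(q, o) = 27 + o + q (I(q, o) = (q + o) + 27 = (o + q) + 27 = 27 + o + q)
a(G) = -√(2 + G)/3
(-60 + I(6, 13))*a(-5) = (-60 + (27 + 13 + 6))*(-√(2 - 5)/3) = (-60 + 46)*(-I*√3/3) = -(-14)*I*√3/3 = 14*I*√3/3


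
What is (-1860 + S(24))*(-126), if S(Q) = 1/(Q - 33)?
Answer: 234374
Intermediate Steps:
S(Q) = 1/(-33 + Q)
(-1860 + S(24))*(-126) = (-1860 + 1/(-33 + 24))*(-126) = (-1860 + 1/(-9))*(-126) = (-1860 - ⅑)*(-126) = -16741/9*(-126) = 234374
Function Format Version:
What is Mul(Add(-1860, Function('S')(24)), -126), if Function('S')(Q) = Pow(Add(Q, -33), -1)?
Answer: 234374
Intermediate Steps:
Function('S')(Q) = Pow(Add(-33, Q), -1)
Mul(Add(-1860, Function('S')(24)), -126) = Mul(Add(-1860, Pow(Add(-33, 24), -1)), -126) = Mul(Add(-1860, Pow(-9, -1)), -126) = Mul(Add(-1860, Rational(-1, 9)), -126) = Mul(Rational(-16741, 9), -126) = 234374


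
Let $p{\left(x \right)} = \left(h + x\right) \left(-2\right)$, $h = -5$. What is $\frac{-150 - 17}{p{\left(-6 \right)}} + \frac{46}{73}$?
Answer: $- \frac{11179}{1606} \approx -6.9608$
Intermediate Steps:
$p{\left(x \right)} = 10 - 2 x$ ($p{\left(x \right)} = \left(-5 + x\right) \left(-2\right) = 10 - 2 x$)
$\frac{-150 - 17}{p{\left(-6 \right)}} + \frac{46}{73} = \frac{-150 - 17}{10 - -12} + \frac{46}{73} = \frac{-150 - 17}{10 + 12} + 46 \cdot \frac{1}{73} = - \frac{167}{22} + \frac{46}{73} = - \frac{11179}{1606}$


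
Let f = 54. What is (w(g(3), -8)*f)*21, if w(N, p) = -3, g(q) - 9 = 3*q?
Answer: -3402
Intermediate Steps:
g(q) = 9 + 3*q
(w(g(3), -8)*f)*21 = -3*54*21 = -162*21 = -3402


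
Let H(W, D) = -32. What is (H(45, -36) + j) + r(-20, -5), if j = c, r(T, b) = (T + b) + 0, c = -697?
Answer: -754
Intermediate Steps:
r(T, b) = T + b
j = -697
(H(45, -36) + j) + r(-20, -5) = (-32 - 697) + (-20 - 5) = -729 - 25 = -754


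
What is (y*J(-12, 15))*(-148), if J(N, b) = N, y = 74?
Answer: 131424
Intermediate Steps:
(y*J(-12, 15))*(-148) = (74*(-12))*(-148) = -888*(-148) = 131424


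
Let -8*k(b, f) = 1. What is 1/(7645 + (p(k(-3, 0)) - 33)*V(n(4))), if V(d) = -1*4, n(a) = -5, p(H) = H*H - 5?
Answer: 16/124751 ≈ 0.00012826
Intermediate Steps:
k(b, f) = -⅛ (k(b, f) = -⅛*1 = -⅛)
p(H) = -5 + H² (p(H) = H² - 5 = -5 + H²)
V(d) = -4
1/(7645 + (p(k(-3, 0)) - 33)*V(n(4))) = 1/(7645 + ((-5 + (-⅛)²) - 33)*(-4)) = 1/(7645 + ((-5 + 1/64) - 33)*(-4)) = 1/(7645 + (-319/64 - 33)*(-4)) = 1/(7645 - 2431/64*(-4)) = 1/(7645 + 2431/16) = 1/(124751/16) = 16/124751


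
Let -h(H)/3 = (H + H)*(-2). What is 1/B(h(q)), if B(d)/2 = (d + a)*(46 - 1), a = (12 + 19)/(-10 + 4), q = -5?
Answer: -1/5865 ≈ -0.00017050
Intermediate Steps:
a = -31/6 (a = 31/(-6) = 31*(-⅙) = -31/6 ≈ -5.1667)
h(H) = 12*H (h(H) = -3*(H + H)*(-2) = -3*2*H*(-2) = -(-12)*H = 12*H)
B(d) = -465 + 90*d (B(d) = 2*((d - 31/6)*(46 - 1)) = 2*((-31/6 + d)*45) = 2*(-465/2 + 45*d) = -465 + 90*d)
1/B(h(q)) = 1/(-465 + 90*(12*(-5))) = 1/(-465 + 90*(-60)) = 1/(-465 - 5400) = 1/(-5865) = -1/5865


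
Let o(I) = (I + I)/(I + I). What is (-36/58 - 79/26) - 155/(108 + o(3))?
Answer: -417601/82186 ≈ -5.0812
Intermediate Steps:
o(I) = 1 (o(I) = (2*I)/((2*I)) = (2*I)*(1/(2*I)) = 1)
(-36/58 - 79/26) - 155/(108 + o(3)) = (-36/58 - 79/26) - 155/(108 + 1) = (-36*1/58 - 79*1/26) - 155/109 = (-18/29 - 79/26) - 155*1/109 = -2759/754 - 155/109 = -417601/82186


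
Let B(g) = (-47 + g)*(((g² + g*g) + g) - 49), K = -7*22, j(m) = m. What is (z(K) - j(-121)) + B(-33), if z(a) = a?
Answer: -167713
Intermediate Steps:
K = -154
B(g) = (-47 + g)*(-49 + g + 2*g²) (B(g) = (-47 + g)*(((g² + g²) + g) - 49) = (-47 + g)*((2*g² + g) - 49) = (-47 + g)*((g + 2*g²) - 49) = (-47 + g)*(-49 + g + 2*g²))
(z(K) - j(-121)) + B(-33) = (-154 - 1*(-121)) + (2303 - 96*(-33) - 93*(-33)² + 2*(-33)³) = (-154 + 121) + (2303 + 3168 - 93*1089 + 2*(-35937)) = -33 + (2303 + 3168 - 101277 - 71874) = -33 - 167680 = -167713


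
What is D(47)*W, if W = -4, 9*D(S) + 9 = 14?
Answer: -20/9 ≈ -2.2222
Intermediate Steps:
D(S) = 5/9 (D(S) = -1 + (1/9)*14 = -1 + 14/9 = 5/9)
D(47)*W = (5/9)*(-4) = -20/9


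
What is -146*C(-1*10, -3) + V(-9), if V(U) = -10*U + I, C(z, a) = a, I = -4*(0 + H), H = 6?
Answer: 504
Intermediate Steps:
I = -24 (I = -4*(0 + 6) = -4*6 = -24)
V(U) = -24 - 10*U (V(U) = -10*U - 24 = -24 - 10*U)
-146*C(-1*10, -3) + V(-9) = -146*(-3) + (-24 - 10*(-9)) = 438 + (-24 + 90) = 438 + 66 = 504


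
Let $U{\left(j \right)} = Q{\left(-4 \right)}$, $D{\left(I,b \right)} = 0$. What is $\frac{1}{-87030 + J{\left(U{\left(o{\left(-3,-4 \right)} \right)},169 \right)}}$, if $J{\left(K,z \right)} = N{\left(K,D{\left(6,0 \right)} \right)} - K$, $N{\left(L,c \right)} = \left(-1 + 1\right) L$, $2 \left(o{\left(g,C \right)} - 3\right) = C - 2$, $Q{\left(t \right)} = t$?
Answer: $- \frac{1}{87026} \approx -1.1491 \cdot 10^{-5}$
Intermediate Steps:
$o{\left(g,C \right)} = 2 + \frac{C}{2}$ ($o{\left(g,C \right)} = 3 + \frac{C - 2}{2} = 3 + \frac{-2 + C}{2} = 3 + \left(-1 + \frac{C}{2}\right) = 2 + \frac{C}{2}$)
$U{\left(j \right)} = -4$
$N{\left(L,c \right)} = 0$ ($N{\left(L,c \right)} = 0 L = 0$)
$J{\left(K,z \right)} = - K$ ($J{\left(K,z \right)} = 0 - K = - K$)
$\frac{1}{-87030 + J{\left(U{\left(o{\left(-3,-4 \right)} \right)},169 \right)}} = \frac{1}{-87030 - -4} = \frac{1}{-87030 + 4} = \frac{1}{-87026} = - \frac{1}{87026}$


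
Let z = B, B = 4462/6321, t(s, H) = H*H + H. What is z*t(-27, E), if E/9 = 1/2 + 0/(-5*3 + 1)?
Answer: 73623/4214 ≈ 17.471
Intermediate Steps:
E = 9/2 (E = 9*(1/2 + 0/(-5*3 + 1)) = 9*(1*(½) + 0/(-15 + 1)) = 9*(½ + 0/(-14)) = 9*(½ + 0*(-1/14)) = 9*(½ + 0) = 9*(½) = 9/2 ≈ 4.5000)
t(s, H) = H + H² (t(s, H) = H² + H = H + H²)
B = 4462/6321 (B = 4462*(1/6321) = 4462/6321 ≈ 0.70590)
z = 4462/6321 ≈ 0.70590
z*t(-27, E) = 4462*(9*(1 + 9/2)/2)/6321 = 4462*((9/2)*(11/2))/6321 = (4462/6321)*(99/4) = 73623/4214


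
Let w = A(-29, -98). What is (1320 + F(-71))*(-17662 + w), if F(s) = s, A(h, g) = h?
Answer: -22096059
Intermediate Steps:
w = -29
(1320 + F(-71))*(-17662 + w) = (1320 - 71)*(-17662 - 29) = 1249*(-17691) = -22096059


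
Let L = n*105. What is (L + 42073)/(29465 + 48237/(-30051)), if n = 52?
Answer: 68019723/42162118 ≈ 1.6133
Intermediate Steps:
L = 5460 (L = 52*105 = 5460)
(L + 42073)/(29465 + 48237/(-30051)) = (5460 + 42073)/(29465 + 48237/(-30051)) = 47533/(29465 + 48237*(-1/30051)) = 47533/(29465 - 2297/1431) = 47533/(42162118/1431) = 47533*(1431/42162118) = 68019723/42162118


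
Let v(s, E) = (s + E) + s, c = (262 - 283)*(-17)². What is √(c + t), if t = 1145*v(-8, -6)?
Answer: I*√31259 ≈ 176.8*I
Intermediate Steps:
c = -6069 (c = -21*289 = -6069)
v(s, E) = E + 2*s (v(s, E) = (E + s) + s = E + 2*s)
t = -25190 (t = 1145*(-6 + 2*(-8)) = 1145*(-6 - 16) = 1145*(-22) = -25190)
√(c + t) = √(-6069 - 25190) = √(-31259) = I*√31259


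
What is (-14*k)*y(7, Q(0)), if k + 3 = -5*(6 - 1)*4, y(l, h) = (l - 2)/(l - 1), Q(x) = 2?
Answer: 3605/3 ≈ 1201.7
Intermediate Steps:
y(l, h) = (-2 + l)/(-1 + l)
k = -103 (k = -3 - 5*(6 - 1)*4 = -3 - 5*5*4 = -3 - 25*4 = -3 - 100 = -103)
(-14*k)*y(7, Q(0)) = (-14*(-103))*((-2 + 7)/(-1 + 7)) = 1442*(5/6) = 1442*((⅙)*5) = 1442*(⅚) = 3605/3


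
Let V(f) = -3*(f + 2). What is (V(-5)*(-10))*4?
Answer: -360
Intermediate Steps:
V(f) = -6 - 3*f (V(f) = -3*(2 + f) = -6 - 3*f)
(V(-5)*(-10))*4 = ((-6 - 3*(-5))*(-10))*4 = ((-6 + 15)*(-10))*4 = (9*(-10))*4 = -90*4 = -360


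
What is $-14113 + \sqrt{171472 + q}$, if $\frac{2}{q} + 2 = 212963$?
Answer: $-14113 + \frac{\sqrt{7776664593426834}}{212961} \approx -13699.0$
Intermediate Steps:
$q = \frac{2}{212961}$ ($q = \frac{2}{-2 + 212963} = \frac{2}{212961} \approx 9.3914 \cdot 10^{-6}$)
$-14113 + \sqrt{171472 + q} = -14113 + \sqrt{171472 + \frac{2}{212961}} = -14113 + \sqrt{\frac{36516848594}{212961}} = -14113 + \frac{\sqrt{7776664593426834}}{212961}$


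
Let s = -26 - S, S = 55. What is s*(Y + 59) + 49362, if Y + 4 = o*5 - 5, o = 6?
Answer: 42882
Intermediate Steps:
Y = 21 (Y = -4 + (6*5 - 5) = -4 + (30 - 5) = -4 + 25 = 21)
s = -81 (s = -26 - 1*55 = -26 - 55 = -81)
s*(Y + 59) + 49362 = -81*(21 + 59) + 49362 = -81*80 + 49362 = -6480 + 49362 = 42882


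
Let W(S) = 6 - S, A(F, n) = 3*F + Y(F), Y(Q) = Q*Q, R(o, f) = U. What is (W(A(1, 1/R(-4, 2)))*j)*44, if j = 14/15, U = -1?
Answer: 1232/15 ≈ 82.133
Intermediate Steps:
R(o, f) = -1
Y(Q) = Q**2
A(F, n) = F**2 + 3*F (A(F, n) = 3*F + F**2 = F**2 + 3*F)
j = 14/15 (j = 14*(1/15) = 14/15 ≈ 0.93333)
(W(A(1, 1/R(-4, 2)))*j)*44 = ((6 - (3 + 1))*(14/15))*44 = ((6 - 4)*(14/15))*44 = (2*(14/15))*44 = (28/15)*44 = 1232/15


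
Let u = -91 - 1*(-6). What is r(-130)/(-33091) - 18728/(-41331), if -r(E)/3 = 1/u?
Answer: 52676777087/116253150285 ≈ 0.45312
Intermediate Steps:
u = -85 (u = -91 + 6 = -85)
r(E) = 3/85 (r(E) = -3/(-85) = -3*(-1/85) = 3/85)
r(-130)/(-33091) - 18728/(-41331) = (3/85)/(-33091) - 18728/(-41331) = (3/85)*(-1/33091) - 18728*(-1/41331) = -3/2812735 + 18728/41331 = 52676777087/116253150285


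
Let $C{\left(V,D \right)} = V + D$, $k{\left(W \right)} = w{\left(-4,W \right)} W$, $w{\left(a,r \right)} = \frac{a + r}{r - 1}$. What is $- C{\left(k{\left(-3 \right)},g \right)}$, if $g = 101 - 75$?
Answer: $- \frac{83}{4} \approx -20.75$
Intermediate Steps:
$w{\left(a,r \right)} = \frac{a + r}{-1 + r}$
$g = 26$
$k{\left(W \right)} = \frac{W \left(-4 + W\right)}{-1 + W}$ ($k{\left(W \right)} = \frac{-4 + W}{-1 + W} W = \frac{W \left(-4 + W\right)}{-1 + W}$)
$C{\left(V,D \right)} = D + V$
$- C{\left(k{\left(-3 \right)},g \right)} = - (26 - \frac{3 \left(-4 - 3\right)}{-1 - 3}) = - (26 - 3 \frac{1}{-4} \left(-7\right)) = - (26 - \left(- \frac{3}{4}\right) \left(-7\right)) = - (26 - \frac{21}{4}) = \left(-1\right) \frac{83}{4} = - \frac{83}{4}$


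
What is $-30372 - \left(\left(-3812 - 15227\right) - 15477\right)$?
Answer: $4144$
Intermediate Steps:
$-30372 - \left(\left(-3812 - 15227\right) - 15477\right) = -30372 - \left(-19039 - 15477\right) = -30372 - -34516 = -30372 + 34516 = 4144$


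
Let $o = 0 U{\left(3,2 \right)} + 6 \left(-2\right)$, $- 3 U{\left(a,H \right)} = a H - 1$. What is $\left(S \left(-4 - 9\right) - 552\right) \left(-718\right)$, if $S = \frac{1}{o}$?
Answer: $\frac{2373349}{6} \approx 3.9556 \cdot 10^{5}$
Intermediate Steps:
$U{\left(a,H \right)} = \frac{1}{3} - \frac{H a}{3}$ ($U{\left(a,H \right)} = - \frac{a H - 1}{3} = - \frac{H a - 1}{3} = - \frac{-1 + H a}{3} = \frac{1}{3} - \frac{H a}{3}$)
$o = -12$ ($o = 0 \left(\frac{1}{3} - \frac{2}{3} \cdot 3\right) + 6 \left(-2\right) = 0 \left(\frac{1}{3} - 2\right) - 12 = 0 \left(- \frac{5}{3}\right) - 12 = 0 - 12 = -12$)
$S = - \frac{1}{12}$ ($S = \frac{1}{-12} = - \frac{1}{12} \approx -0.083333$)
$\left(S \left(-4 - 9\right) - 552\right) \left(-718\right) = \left(- \frac{-4 - 9}{12} - 552\right) \left(-718\right) = \left(\left(- \frac{1}{12}\right) \left(-13\right) - 552\right) \left(-718\right) = \left(\frac{13}{12} - 552\right) \left(-718\right) = \left(- \frac{6611}{12}\right) \left(-718\right) = \frac{2373349}{6}$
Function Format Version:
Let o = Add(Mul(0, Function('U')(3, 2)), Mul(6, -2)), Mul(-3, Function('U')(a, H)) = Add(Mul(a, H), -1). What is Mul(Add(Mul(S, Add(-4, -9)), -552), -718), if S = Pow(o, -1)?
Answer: Rational(2373349, 6) ≈ 3.9556e+5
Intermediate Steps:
Function('U')(a, H) = Add(Rational(1, 3), Mul(Rational(-1, 3), H, a)) (Function('U')(a, H) = Mul(Rational(-1, 3), Add(Mul(a, H), -1)) = Mul(Rational(-1, 3), Add(Mul(H, a), -1)) = Mul(Rational(-1, 3), Add(-1, Mul(H, a))) = Add(Rational(1, 3), Mul(Rational(-1, 3), H, a)))
o = -12 (o = Add(Mul(0, Add(Rational(1, 3), Mul(Rational(-1, 3), 2, 3))), Mul(6, -2)) = Add(Mul(0, Add(Rational(1, 3), -2)), -12) = Add(Mul(0, Rational(-5, 3)), -12) = Add(0, -12) = -12)
S = Rational(-1, 12) (S = Pow(-12, -1) = Rational(-1, 12) ≈ -0.083333)
Mul(Add(Mul(S, Add(-4, -9)), -552), -718) = Mul(Add(Mul(Rational(-1, 12), Add(-4, -9)), -552), -718) = Mul(Add(Mul(Rational(-1, 12), -13), -552), -718) = Mul(Add(Rational(13, 12), -552), -718) = Mul(Rational(-6611, 12), -718) = Rational(2373349, 6)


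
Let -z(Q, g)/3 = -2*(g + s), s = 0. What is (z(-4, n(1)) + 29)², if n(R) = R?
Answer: 1225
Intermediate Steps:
z(Q, g) = 6*g (z(Q, g) = -(-6)*(g + 0) = -(-6)*g = 6*g)
(z(-4, n(1)) + 29)² = (6*1 + 29)² = (6 + 29)² = 35² = 1225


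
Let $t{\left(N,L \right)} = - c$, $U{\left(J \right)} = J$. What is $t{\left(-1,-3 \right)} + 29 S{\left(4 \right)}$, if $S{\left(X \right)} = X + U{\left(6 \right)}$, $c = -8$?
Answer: $298$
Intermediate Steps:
$t{\left(N,L \right)} = 8$ ($t{\left(N,L \right)} = \left(-1\right) \left(-8\right) = 8$)
$S{\left(X \right)} = 6 + X$ ($S{\left(X \right)} = X + 6 = 6 + X$)
$t{\left(-1,-3 \right)} + 29 S{\left(4 \right)} = 8 + 29 \left(6 + 4\right) = 8 + 29 \cdot 10 = 8 + 290 = 298$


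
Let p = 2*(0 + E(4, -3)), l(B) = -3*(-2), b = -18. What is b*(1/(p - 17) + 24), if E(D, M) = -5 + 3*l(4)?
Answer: -434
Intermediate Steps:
l(B) = 6
E(D, M) = 13 (E(D, M) = -5 + 3*6 = -5 + 18 = 13)
p = 26 (p = 2*(0 + 13) = 2*13 = 26)
b*(1/(p - 17) + 24) = -18*(1/(26 - 17) + 24) = -18*(1/9 + 24) = -18*(⅑ + 24) = -18*217/9 = -434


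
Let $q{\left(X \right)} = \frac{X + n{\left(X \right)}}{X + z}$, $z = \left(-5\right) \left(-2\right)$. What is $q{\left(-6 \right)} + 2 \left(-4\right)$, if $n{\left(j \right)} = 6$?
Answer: $-8$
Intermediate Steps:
$z = 10$
$q{\left(X \right)} = \frac{6 + X}{10 + X}$ ($q{\left(X \right)} = \frac{X + 6}{X + 10} = \frac{6 + X}{10 + X}$)
$q{\left(-6 \right)} + 2 \left(-4\right) = \frac{6 - 6}{10 - 6} + 2 \left(-4\right) = \frac{1}{4} \cdot 0 - 8 = 0 - 8 = -8$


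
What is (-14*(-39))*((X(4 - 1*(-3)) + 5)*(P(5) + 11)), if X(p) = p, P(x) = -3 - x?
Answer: 19656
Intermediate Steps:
(-14*(-39))*((X(4 - 1*(-3)) + 5)*(P(5) + 11)) = (-14*(-39))*(((4 - 1*(-3)) + 5)*((-3 - 1*5) + 11)) = 546*(((4 + 3) + 5)*((-3 - 5) + 11)) = 546*((7 + 5)*(-8 + 11)) = 546*(12*3) = 546*36 = 19656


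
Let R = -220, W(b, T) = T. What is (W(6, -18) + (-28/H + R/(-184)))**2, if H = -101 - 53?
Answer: 70744921/256036 ≈ 276.31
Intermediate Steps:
H = -154
(W(6, -18) + (-28/H + R/(-184)))**2 = (-18 + (-28/(-154) - 220/(-184)))**2 = (-18 + (-28*(-1/154) - 220*(-1/184)))**2 = (-18 + (2/11 + 55/46))**2 = (-18 + 697/506)**2 = (-8411/506)**2 = 70744921/256036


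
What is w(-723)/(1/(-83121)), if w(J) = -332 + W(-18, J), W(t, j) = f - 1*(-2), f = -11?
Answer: 28344261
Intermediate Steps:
W(t, j) = -9 (W(t, j) = -11 - 1*(-2) = -11 + 2 = -9)
w(J) = -341 (w(J) = -332 - 9 = -341)
w(-723)/(1/(-83121)) = -341/(1/(-83121)) = -341/(-1/83121) = -341*(-83121) = 28344261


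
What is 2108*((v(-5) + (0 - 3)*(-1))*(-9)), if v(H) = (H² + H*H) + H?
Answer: -910656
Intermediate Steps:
v(H) = H + 2*H² (v(H) = (H² + H²) + H = 2*H² + H = H + 2*H²)
2108*((v(-5) + (0 - 3)*(-1))*(-9)) = 2108*((-5*(1 + 2*(-5)) + (0 - 3)*(-1))*(-9)) = 2108*((-5*(1 - 10) - 3*(-1))*(-9)) = 2108*((-5*(-9) + 3)*(-9)) = 2108*((45 + 3)*(-9)) = 2108*(48*(-9)) = 2108*(-432) = -910656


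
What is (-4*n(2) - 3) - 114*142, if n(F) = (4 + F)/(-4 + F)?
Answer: -16179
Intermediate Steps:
n(F) = (4 + F)/(-4 + F)
(-4*n(2) - 3) - 114*142 = (-4*(4 + 2)/(-4 + 2) - 3) - 114*142 = (-4*6/(-2) - 3) - 16188 = (-(-2)*6 - 3) - 16188 = (-4*(-3) - 3) - 16188 = (12 - 3) - 16188 = 9 - 16188 = -16179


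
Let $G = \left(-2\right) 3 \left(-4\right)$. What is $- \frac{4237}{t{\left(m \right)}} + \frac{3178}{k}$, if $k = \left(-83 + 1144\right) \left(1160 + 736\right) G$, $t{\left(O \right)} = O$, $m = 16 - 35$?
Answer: $\frac{5383193045}{24139872} \approx 223.0$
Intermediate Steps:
$G = 24$ ($G = \left(-6\right) \left(-4\right) = 24$)
$m = -19$
$k = 48279744$ ($k = \left(-83 + 1144\right) \left(1160 + 736\right) 24 = 1061 \cdot 1896 \cdot 24 = 2011656 \cdot 24 = 48279744$)
$- \frac{4237}{t{\left(m \right)}} + \frac{3178}{k} = - \frac{4237}{-19} + \frac{3178}{48279744} = \left(-4237\right) \left(- \frac{1}{19}\right) + 3178 \cdot \frac{1}{48279744} = 223 + \frac{1589}{24139872} = \frac{5383193045}{24139872}$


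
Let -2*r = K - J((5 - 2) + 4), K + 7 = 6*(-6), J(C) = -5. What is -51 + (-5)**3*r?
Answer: -2426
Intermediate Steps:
K = -43 (K = -7 + 6*(-6) = -7 - 36 = -43)
r = 19 (r = -(-43 - 1*(-5))/2 = -(-43 + 5)/2 = -1/2*(-38) = 19)
-51 + (-5)**3*r = -51 + (-5)**3*19 = -51 - 125*19 = -51 - 2375 = -2426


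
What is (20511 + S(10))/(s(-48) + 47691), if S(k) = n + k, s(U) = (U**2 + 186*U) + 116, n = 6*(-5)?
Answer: 20491/41183 ≈ 0.49756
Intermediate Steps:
n = -30
s(U) = 116 + U**2 + 186*U
S(k) = -30 + k
(20511 + S(10))/(s(-48) + 47691) = (20511 + (-30 + 10))/((116 + (-48)**2 + 186*(-48)) + 47691) = (20511 - 20)/((116 + 2304 - 8928) + 47691) = 20491/(-6508 + 47691) = 20491/41183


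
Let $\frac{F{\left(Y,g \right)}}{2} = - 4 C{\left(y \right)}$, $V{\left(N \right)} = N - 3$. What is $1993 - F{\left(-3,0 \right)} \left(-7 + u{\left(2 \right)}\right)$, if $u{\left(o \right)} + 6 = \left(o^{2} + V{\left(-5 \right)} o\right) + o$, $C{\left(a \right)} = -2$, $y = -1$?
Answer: $2361$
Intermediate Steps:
$V{\left(N \right)} = -3 + N$
$F{\left(Y,g \right)} = 16$ ($F{\left(Y,g \right)} = 2 \left(\left(-4\right) \left(-2\right)\right) = 2 \cdot 8 = 16$)
$u{\left(o \right)} = -6 + o^{2} - 7 o$ ($u{\left(o \right)} = -6 + \left(\left(o^{2} + \left(-3 - 5\right) o\right) + o\right) = -6 + \left(\left(o^{2} - 8 o\right) + o\right) = -6 + \left(o^{2} - 7 o\right) = -6 + o^{2} - 7 o$)
$1993 - F{\left(-3,0 \right)} \left(-7 + u{\left(2 \right)}\right) = 1993 - 16 \left(-7 - \left(20 - 4\right)\right) = 1993 - 16 \left(-7 - 16\right) = 1993 - 16 \left(-23\right) = 1993 - -368 = 1993 + 368 = 2361$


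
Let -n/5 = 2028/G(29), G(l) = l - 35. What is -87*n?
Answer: -147030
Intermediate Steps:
G(l) = -35 + l
n = 1690 (n = -10140/(-35 + 29) = -10140/(-6) = -10140*(-1)/6 = -5*(-338) = 1690)
-87*n = -87*1690 = -147030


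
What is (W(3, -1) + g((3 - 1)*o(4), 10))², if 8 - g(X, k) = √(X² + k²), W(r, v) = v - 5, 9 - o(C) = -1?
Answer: 504 - 40*√5 ≈ 414.56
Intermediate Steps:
o(C) = 10 (o(C) = 9 - 1*(-1) = 9 + 1 = 10)
W(r, v) = -5 + v
g(X, k) = 8 - √(X² + k²)
(W(3, -1) + g((3 - 1)*o(4), 10))² = ((-5 - 1) + (8 - √(((3 - 1)*10)² + 10²)))² = (-6 + (8 - √((2*10)² + 100)))² = (-6 + (8 - √(20² + 100)))² = (-6 + (8 - √(400 + 100)))² = (-6 + (8 - √500))² = (-6 + (8 - 10*√5))² = (2 - 10*√5)²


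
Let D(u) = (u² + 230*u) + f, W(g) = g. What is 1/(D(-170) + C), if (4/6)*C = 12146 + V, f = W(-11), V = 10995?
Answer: 2/49001 ≈ 4.0816e-5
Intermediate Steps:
f = -11
D(u) = -11 + u² + 230*u (D(u) = (u² + 230*u) - 11 = -11 + u² + 230*u)
C = 69423/2 (C = 3*(12146 + 10995)/2 = (3/2)*23141 = 69423/2 ≈ 34712.)
1/(D(-170) + C) = 1/((-11 + (-170)² + 230*(-170)) + 69423/2) = 1/((-11 + 28900 - 39100) + 69423/2) = 1/(-10211 + 69423/2) = 1/(49001/2) = 2/49001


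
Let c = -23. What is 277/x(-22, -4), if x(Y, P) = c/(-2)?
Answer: 554/23 ≈ 24.087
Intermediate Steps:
x(Y, P) = 23/2 (x(Y, P) = -23/(-2) = -23*(-½) = 23/2)
277/x(-22, -4) = 277/(23/2) = 277*(2/23) = 554/23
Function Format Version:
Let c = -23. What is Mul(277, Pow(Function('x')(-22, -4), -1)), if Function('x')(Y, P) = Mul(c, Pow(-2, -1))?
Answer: Rational(554, 23) ≈ 24.087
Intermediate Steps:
Function('x')(Y, P) = Rational(23, 2) (Function('x')(Y, P) = Mul(-23, Pow(-2, -1)) = Mul(-23, Rational(-1, 2)) = Rational(23, 2))
Mul(277, Pow(Function('x')(-22, -4), -1)) = Mul(277, Pow(Rational(23, 2), -1)) = Mul(277, Rational(2, 23)) = Rational(554, 23)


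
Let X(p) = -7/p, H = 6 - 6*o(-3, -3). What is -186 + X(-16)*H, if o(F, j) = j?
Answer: -351/2 ≈ -175.50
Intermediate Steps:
H = 24 (H = 6 - 6*(-3) = 6 + 18 = 24)
-186 + X(-16)*H = -186 - 7/(-16)*24 = -186 - 7*(-1/16)*24 = -186 + (7/16)*24 = -186 + 21/2 = -351/2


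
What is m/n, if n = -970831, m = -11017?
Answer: 11017/970831 ≈ 0.011348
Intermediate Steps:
m/n = -11017/(-970831) = -11017*(-1/970831) = 11017/970831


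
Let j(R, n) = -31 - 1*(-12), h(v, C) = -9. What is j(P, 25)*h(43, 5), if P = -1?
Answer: 171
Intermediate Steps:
j(R, n) = -19 (j(R, n) = -31 + 12 = -19)
j(P, 25)*h(43, 5) = -19*(-9) = 171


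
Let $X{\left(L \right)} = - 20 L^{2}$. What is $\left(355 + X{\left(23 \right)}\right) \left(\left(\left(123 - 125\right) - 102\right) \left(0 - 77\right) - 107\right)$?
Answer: $-80787725$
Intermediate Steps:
$\left(355 + X{\left(23 \right)}\right) \left(\left(\left(123 - 125\right) - 102\right) \left(0 - 77\right) - 107\right) = \left(355 - 20 \cdot 23^{2}\right) \left(\left(\left(123 - 125\right) - 102\right) \left(0 - 77\right) - 107\right) = \left(355 - 10580\right) \left(\left(-2 - 102\right) \left(-77\right) - 107\right) = \left(355 - 10580\right) \left(\left(-104\right) \left(-77\right) - 107\right) = - 10225 \left(8008 - 107\right) = \left(-10225\right) 7901 = -80787725$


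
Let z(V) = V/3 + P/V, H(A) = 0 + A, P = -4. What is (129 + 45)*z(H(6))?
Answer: 232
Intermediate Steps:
H(A) = A
z(V) = -4/V + V/3 (z(V) = V/3 - 4/V = -4/V + V/3)
(129 + 45)*z(H(6)) = (129 + 45)*(-4/6 + (⅓)*6) = 174*(-4*⅙ + 2) = 174*(-⅔ + 2) = 174*(4/3) = 232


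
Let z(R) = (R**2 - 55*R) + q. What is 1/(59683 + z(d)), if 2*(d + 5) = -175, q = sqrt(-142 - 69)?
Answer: 1173228/86028999625 - 16*I*sqrt(211)/86028999625 ≈ 1.3638e-5 - 2.7016e-9*I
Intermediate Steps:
q = I*sqrt(211) (q = sqrt(-211) = I*sqrt(211) ≈ 14.526*I)
d = -185/2 (d = -5 + (1/2)*(-175) = -5 - 175/2 = -185/2 ≈ -92.500)
z(R) = R**2 - 55*R + I*sqrt(211) (z(R) = (R**2 - 55*R) + I*sqrt(211) = R**2 - 55*R + I*sqrt(211))
1/(59683 + z(d)) = 1/(59683 + ((-185/2)**2 - 55*(-185/2) + I*sqrt(211))) = 1/(59683 + (34225/4 + 10175/2 + I*sqrt(211))) = 1/(59683 + (54575/4 + I*sqrt(211))) = 1/(293307/4 + I*sqrt(211))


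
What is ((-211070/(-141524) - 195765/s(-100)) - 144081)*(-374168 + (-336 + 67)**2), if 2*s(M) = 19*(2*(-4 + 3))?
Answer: 54282707211867761/1344478 ≈ 4.0375e+10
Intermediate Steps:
s(M) = -19 (s(M) = (19*(2*(-4 + 3)))/2 = (19*(2*(-1)))/2 = (19*(-2))/2 = (1/2)*(-38) = -19)
((-211070/(-141524) - 195765/s(-100)) - 144081)*(-374168 + (-336 + 67)**2) = ((-211070/(-141524) - 195765/(-19)) - 144081)*(-374168 + (-336 + 67)**2) = ((-211070*(-1/141524) - 195765*(-1/19)) - 144081)*(-374168 + (-269)**2) = ((105535/70762 + 195765/19) - 144081)*(-374168 + 72361) = (13854728095/1344478 - 144081)*(-301807) = -179859006623/1344478*(-301807) = 54282707211867761/1344478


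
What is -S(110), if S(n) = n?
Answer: -110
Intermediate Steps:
-S(110) = -1*110 = -110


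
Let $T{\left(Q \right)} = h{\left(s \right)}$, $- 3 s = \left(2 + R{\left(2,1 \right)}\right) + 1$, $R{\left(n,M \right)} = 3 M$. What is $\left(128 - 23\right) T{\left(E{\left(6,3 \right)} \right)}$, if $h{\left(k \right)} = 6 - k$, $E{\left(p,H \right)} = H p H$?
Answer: $840$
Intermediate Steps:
$s = -2$ ($s = - \frac{\left(2 + 3 \cdot 1\right) + 1}{3} = - \frac{\left(2 + 3\right) + 1}{3} = - \frac{5 + 1}{3} = \left(- \frac{1}{3}\right) 6 = -2$)
$E{\left(p,H \right)} = p H^{2}$
$T{\left(Q \right)} = 8$ ($T{\left(Q \right)} = 6 - -2 = 6 + 2 = 8$)
$\left(128 - 23\right) T{\left(E{\left(6,3 \right)} \right)} = \left(128 - 23\right) 8 = 105 \cdot 8 = 840$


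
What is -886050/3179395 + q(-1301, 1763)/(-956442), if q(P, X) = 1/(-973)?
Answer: -164914826839981/591760485190014 ≈ -0.27869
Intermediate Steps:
q(P, X) = -1/973
-886050/3179395 + q(-1301, 1763)/(-956442) = -886050/3179395 - 1/973/(-956442) = -886050*1/3179395 - 1/973*(-1/956442) = -177210/635879 + 1/930618066 = -164914826839981/591760485190014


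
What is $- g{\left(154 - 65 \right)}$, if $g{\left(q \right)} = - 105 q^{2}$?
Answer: $831705$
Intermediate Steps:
$- g{\left(154 - 65 \right)} = - \left(-105\right) \left(154 - 65\right)^{2} = - \left(-105\right) 89^{2} = - \left(-105\right) 7921 = \left(-1\right) \left(-831705\right) = 831705$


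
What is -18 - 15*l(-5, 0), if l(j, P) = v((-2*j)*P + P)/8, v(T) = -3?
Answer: -99/8 ≈ -12.375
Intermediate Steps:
l(j, P) = -3/8
-18 - 15*l(-5, 0) = -18 - 15*(-3/8) = -18 + 45/8 = -99/8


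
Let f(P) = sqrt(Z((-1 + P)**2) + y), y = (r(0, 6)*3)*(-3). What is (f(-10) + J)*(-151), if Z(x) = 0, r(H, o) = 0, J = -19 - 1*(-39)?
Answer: -3020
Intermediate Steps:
J = 20 (J = -19 + 39 = 20)
y = 0 (y = (0*3)*(-3) = 0*(-3) = 0)
f(P) = 0 (f(P) = sqrt(0 + 0) = sqrt(0) = 0)
(f(-10) + J)*(-151) = (0 + 20)*(-151) = 20*(-151) = -3020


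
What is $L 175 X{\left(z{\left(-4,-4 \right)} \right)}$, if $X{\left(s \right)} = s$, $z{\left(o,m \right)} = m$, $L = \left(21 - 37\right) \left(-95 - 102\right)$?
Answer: $-2206400$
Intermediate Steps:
$L = 3152$ ($L = \left(-16\right) \left(-197\right) = 3152$)
$L 175 X{\left(z{\left(-4,-4 \right)} \right)} = 3152 \cdot 175 \left(-4\right) = 551600 \left(-4\right) = -2206400$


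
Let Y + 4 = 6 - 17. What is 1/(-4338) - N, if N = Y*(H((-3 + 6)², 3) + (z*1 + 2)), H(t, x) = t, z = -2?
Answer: 585629/4338 ≈ 135.00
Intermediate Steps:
Y = -15 (Y = -4 + (6 - 17) = -4 - 11 = -15)
N = -135 (N = -15*((-3 + 6)² + (-2*1 + 2)) = -15*(3² + (-2 + 2)) = -15*(9 + 0) = -15*9 = -135)
1/(-4338) - N = 1/(-4338) - 1*(-135) = -1/4338 + 135 = 585629/4338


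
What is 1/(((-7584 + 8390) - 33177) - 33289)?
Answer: -1/65660 ≈ -1.5230e-5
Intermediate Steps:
1/(((-7584 + 8390) - 33177) - 33289) = 1/((806 - 33177) - 33289) = 1/(-32371 - 33289) = 1/(-65660) = -1/65660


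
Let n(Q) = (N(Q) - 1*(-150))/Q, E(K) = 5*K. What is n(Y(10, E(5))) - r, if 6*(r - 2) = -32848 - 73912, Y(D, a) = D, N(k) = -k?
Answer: 53416/3 ≈ 17805.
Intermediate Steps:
n(Q) = (150 - Q)/Q (n(Q) = (-Q - 1*(-150))/Q = (-Q + 150)/Q = (150 - Q)/Q)
r = -53374/3 (r = 2 + (-32848 - 73912)/6 = 2 + (⅙)*(-106760) = 2 - 53380/3 = -53374/3 ≈ -17791.)
n(Y(10, E(5))) - r = (150 - 1*10)/10 - 1*(-53374/3) = (150 - 10)/10 + 53374/3 = (⅒)*140 + 53374/3 = 14 + 53374/3 = 53416/3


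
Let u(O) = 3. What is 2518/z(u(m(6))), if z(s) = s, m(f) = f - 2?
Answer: 2518/3 ≈ 839.33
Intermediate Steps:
m(f) = -2 + f
2518/z(u(m(6))) = 2518/3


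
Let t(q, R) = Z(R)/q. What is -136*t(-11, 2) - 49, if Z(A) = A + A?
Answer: 5/11 ≈ 0.45455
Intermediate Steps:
Z(A) = 2*A
t(q, R) = 2*R/q (t(q, R) = (2*R)/q = 2*R/q)
-136*t(-11, 2) - 49 = -272*2/(-11) - 49 = -272*2*(-1)/11 - 49 = -136*(-4/11) - 49 = 544/11 - 49 = 5/11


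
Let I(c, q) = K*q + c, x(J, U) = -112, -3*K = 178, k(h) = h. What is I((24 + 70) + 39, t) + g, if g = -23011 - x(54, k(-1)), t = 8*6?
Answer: -25614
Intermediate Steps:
K = -178/3 (K = -⅓*178 = -178/3 ≈ -59.333)
t = 48
g = -22899 (g = -23011 - 1*(-112) = -23011 + 112 = -22899)
I(c, q) = c - 178*q/3 (I(c, q) = -178*q/3 + c = c - 178*q/3)
I((24 + 70) + 39, t) + g = (((24 + 70) + 39) - 178/3*48) - 22899 = ((94 + 39) - 2848) - 22899 = (133 - 2848) - 22899 = -2715 - 22899 = -25614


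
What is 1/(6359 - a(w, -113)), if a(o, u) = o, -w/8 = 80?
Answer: 1/6999 ≈ 0.00014288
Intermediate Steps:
w = -640 (w = -8*80 = -640)
1/(6359 - a(w, -113)) = 1/(6359 - 1*(-640)) = 1/(6359 + 640) = 1/6999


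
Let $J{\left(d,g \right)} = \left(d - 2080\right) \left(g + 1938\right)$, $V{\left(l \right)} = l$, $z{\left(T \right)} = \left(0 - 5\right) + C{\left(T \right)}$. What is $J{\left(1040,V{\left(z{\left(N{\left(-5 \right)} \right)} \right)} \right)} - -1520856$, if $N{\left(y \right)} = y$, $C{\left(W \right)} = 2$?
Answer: $-491544$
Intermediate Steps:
$z{\left(T \right)} = -3$ ($z{\left(T \right)} = \left(0 - 5\right) + 2 = -5 + 2 = -3$)
$J{\left(d,g \right)} = \left(-2080 + d\right) \left(1938 + g\right)$
$J{\left(1040,V{\left(z{\left(N{\left(-5 \right)} \right)} \right)} \right)} - -1520856 = \left(-4031040 - -6240 + 1938 \cdot 1040 + 1040 \left(-3\right)\right) - -1520856 = \left(-4031040 + 6240 + 2015520 - 3120\right) + 1520856 = -2012400 + 1520856 = -491544$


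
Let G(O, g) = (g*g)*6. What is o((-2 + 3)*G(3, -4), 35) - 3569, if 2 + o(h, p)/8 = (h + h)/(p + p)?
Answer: -124707/35 ≈ -3563.1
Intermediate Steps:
G(O, g) = 6*g² (G(O, g) = g²*6 = 6*g²)
o(h, p) = -16 + 8*h/p (o(h, p) = -16 + 8*((h + h)/(p + p)) = -16 + 8*((2*h)/((2*p))) = -16 + 8*((2*h)*(1/(2*p))) = -16 + 8*(h/p) = -16 + 8*h/p)
o((-2 + 3)*G(3, -4), 35) - 3569 = (-16 + 8*((-2 + 3)*(6*(-4)²))/35) - 3569 = (-16 + 8*(1*(6*16))*(1/35)) - 3569 = (-16 + 8*(1*96)*(1/35)) - 3569 = (-16 + 8*96*(1/35)) - 3569 = (-16 + 768/35) - 3569 = 208/35 - 3569 = -124707/35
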